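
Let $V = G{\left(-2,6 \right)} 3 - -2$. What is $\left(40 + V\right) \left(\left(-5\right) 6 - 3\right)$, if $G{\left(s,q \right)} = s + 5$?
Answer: $-1683$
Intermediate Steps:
$G{\left(s,q \right)} = 5 + s$
$V = 11$ ($V = \left(5 - 2\right) 3 - -2 = 3 \cdot 3 + 2 = 9 + 2 = 11$)
$\left(40 + V\right) \left(\left(-5\right) 6 - 3\right) = \left(40 + 11\right) \left(\left(-5\right) 6 - 3\right) = 51 \left(-30 - 3\right) = 51 \left(-33\right) = -1683$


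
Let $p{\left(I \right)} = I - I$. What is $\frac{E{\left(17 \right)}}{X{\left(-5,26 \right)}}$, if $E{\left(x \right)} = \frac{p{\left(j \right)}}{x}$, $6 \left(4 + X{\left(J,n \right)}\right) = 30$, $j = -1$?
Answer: $0$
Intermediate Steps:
$X{\left(J,n \right)} = 1$ ($X{\left(J,n \right)} = -4 + \frac{1}{6} \cdot 30 = -4 + 5 = 1$)
$p{\left(I \right)} = 0$
$E{\left(x \right)} = 0$ ($E{\left(x \right)} = \frac{0}{x} = 0$)
$\frac{E{\left(17 \right)}}{X{\left(-5,26 \right)}} = \frac{0}{1} = 0 \cdot 1 = 0$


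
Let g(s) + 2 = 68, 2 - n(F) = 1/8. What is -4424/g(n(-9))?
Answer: -2212/33 ≈ -67.030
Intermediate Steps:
n(F) = 15/8 (n(F) = 2 - 1/8 = 2 - 1*⅛ = 2 - ⅛ = 15/8)
g(s) = 66 (g(s) = -2 + 68 = 66)
-4424/g(n(-9)) = -4424/66 = -4424*1/66 = -2212/33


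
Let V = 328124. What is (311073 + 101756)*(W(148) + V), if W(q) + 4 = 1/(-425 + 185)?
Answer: 32509787942371/240 ≈ 1.3546e+11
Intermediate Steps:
W(q) = -961/240 (W(q) = -4 + 1/(-425 + 185) = -4 + 1/(-240) = -4 - 1/240 = -961/240)
(311073 + 101756)*(W(148) + V) = (311073 + 101756)*(-961/240 + 328124) = 412829*(78748799/240) = 32509787942371/240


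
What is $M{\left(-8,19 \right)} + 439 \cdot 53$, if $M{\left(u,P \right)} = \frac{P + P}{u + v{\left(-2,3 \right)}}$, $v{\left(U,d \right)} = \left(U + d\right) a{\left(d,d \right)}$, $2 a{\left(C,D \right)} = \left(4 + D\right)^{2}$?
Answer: $\frac{767887}{33} \approx 23269.0$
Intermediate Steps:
$a{\left(C,D \right)} = \frac{\left(4 + D\right)^{2}}{2}$
$v{\left(U,d \right)} = \frac{\left(4 + d\right)^{2} \left(U + d\right)}{2}$ ($v{\left(U,d \right)} = \left(U + d\right) \frac{\left(4 + d\right)^{2}}{2} = \frac{\left(4 + d\right)^{2} \left(U + d\right)}{2}$)
$M{\left(u,P \right)} = \frac{2 P}{\frac{49}{2} + u}$ ($M{\left(u,P \right)} = \frac{P + P}{u + \frac{\left(4 + 3\right)^{2} \left(-2 + 3\right)}{2}} = \frac{2 P}{u + \frac{1}{2} \cdot 7^{2} \cdot 1} = \frac{2 P}{u + \frac{1}{2} \cdot 49 \cdot 1} = \frac{2 P}{u + \frac{49}{2}} = \frac{2 P}{\frac{49}{2} + u}$)
$M{\left(-8,19 \right)} + 439 \cdot 53 = 4 \cdot 19 \frac{1}{49 + 2 \left(-8\right)} + 439 \cdot 53 = 4 \cdot 19 \frac{1}{49 - 16} + 23267 = 4 \cdot 19 \cdot \frac{1}{33} + 23267 = \frac{76}{33} + 23267 = \frac{767887}{33}$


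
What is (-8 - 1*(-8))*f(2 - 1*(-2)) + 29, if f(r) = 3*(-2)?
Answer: 29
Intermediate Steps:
f(r) = -6
(-8 - 1*(-8))*f(2 - 1*(-2)) + 29 = (-8 - 1*(-8))*(-6) + 29 = (-8 + 8)*(-6) + 29 = 0*(-6) + 29 = 0 + 29 = 29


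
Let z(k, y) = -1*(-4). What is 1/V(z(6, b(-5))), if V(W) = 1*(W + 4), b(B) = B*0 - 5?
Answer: ⅛ ≈ 0.12500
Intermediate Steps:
b(B) = -5 (b(B) = 0 - 5 = -5)
z(k, y) = 4
V(W) = 4 + W (V(W) = 1*(4 + W) = 4 + W)
1/V(z(6, b(-5))) = 1/(4 + 4) = 1/8 = ⅛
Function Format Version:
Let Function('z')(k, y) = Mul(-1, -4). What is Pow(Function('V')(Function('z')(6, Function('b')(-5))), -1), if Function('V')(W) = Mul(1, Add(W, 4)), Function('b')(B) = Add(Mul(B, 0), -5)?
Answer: Rational(1, 8) ≈ 0.12500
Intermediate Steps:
Function('b')(B) = -5 (Function('b')(B) = Add(0, -5) = -5)
Function('z')(k, y) = 4
Function('V')(W) = Add(4, W) (Function('V')(W) = Mul(1, Add(4, W)) = Add(4, W))
Pow(Function('V')(Function('z')(6, Function('b')(-5))), -1) = Pow(Add(4, 4), -1) = Pow(8, -1) = Rational(1, 8)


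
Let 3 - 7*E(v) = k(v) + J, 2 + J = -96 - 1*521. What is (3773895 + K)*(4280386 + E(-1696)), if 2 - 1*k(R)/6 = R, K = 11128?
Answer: 113373308682128/7 ≈ 1.6196e+13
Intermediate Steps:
k(R) = 12 - 6*R
J = -619 (J = -2 + (-96 - 1*521) = -2 + (-96 - 521) = -2 - 617 = -619)
E(v) = 610/7 + 6*v/7 (E(v) = 3/7 - ((12 - 6*v) - 619)/7 = 3/7 - (-607 - 6*v)/7 = 3/7 + (607/7 + 6*v/7) = 610/7 + 6*v/7)
(3773895 + K)*(4280386 + E(-1696)) = (3773895 + 11128)*(4280386 + (610/7 + (6/7)*(-1696))) = 3785023*(4280386 + (610/7 - 10176/7)) = 3785023*(4280386 - 9566/7) = 3785023*(29953136/7) = 113373308682128/7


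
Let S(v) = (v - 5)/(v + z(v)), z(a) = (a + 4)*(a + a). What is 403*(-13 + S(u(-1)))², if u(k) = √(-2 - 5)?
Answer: 403*(-62863*I + 41064*√7)/(7*(-53*I + 36*√7)) ≈ 66288.0 - 1111.2*I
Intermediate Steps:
z(a) = 2*a*(4 + a) (z(a) = (4 + a)*(2*a) = 2*a*(4 + a))
u(k) = I*√7 (u(k) = √(-7) = I*√7)
S(v) = (-5 + v)/(v + 2*v*(4 + v)) (S(v) = (v - 5)/(v + 2*v*(4 + v)) = (-5 + v)/(v + 2*v*(4 + v)))
403*(-13 + S(u(-1)))² = 403*(-13 + (-5 + I*√7)/(((I*√7))*(9 + 2*(I*√7))))² = 403*(-13 + (-I*√7/7)*(-5 + I*√7)/(9 + 2*I*√7))² = 403*(-13 - I*√7*(-5 + I*√7)/(7*(9 + 2*I*√7)))²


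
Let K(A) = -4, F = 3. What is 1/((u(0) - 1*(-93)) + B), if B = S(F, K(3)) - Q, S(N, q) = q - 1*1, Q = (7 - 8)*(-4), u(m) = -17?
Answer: 1/67 ≈ 0.014925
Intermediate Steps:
Q = 4 (Q = -1*(-4) = 4)
S(N, q) = -1 + q (S(N, q) = q - 1 = -1 + q)
B = -9 (B = (-1 - 4) - 1*4 = -5 - 4 = -9)
1/((u(0) - 1*(-93)) + B) = 1/((-17 - 1*(-93)) - 9) = 1/((-17 + 93) - 9) = 1/(76 - 9) = 1/67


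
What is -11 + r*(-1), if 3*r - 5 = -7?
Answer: -31/3 ≈ -10.333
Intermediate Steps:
r = -⅔ (r = 5/3 + (⅓)*(-7) = 5/3 - 7/3 = -⅔ ≈ -0.66667)
-11 + r*(-1) = -11 - ⅔*(-1) = -11 + ⅔ = -31/3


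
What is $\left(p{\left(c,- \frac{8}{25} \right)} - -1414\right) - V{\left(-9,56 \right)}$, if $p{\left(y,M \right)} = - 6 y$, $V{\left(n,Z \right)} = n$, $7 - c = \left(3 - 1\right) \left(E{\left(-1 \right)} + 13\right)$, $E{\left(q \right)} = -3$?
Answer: $1501$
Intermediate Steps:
$c = -13$ ($c = 7 - \left(3 - 1\right) \left(-3 + 13\right) = 7 - 2 \cdot 10 = 7 - 20 = -13$)
$\left(p{\left(c,- \frac{8}{25} \right)} - -1414\right) - V{\left(-9,56 \right)} = \left(\left(-6\right) \left(-13\right) - -1414\right) - -9 = \left(78 + 1414\right) + 9 = 1492 + 9 = 1501$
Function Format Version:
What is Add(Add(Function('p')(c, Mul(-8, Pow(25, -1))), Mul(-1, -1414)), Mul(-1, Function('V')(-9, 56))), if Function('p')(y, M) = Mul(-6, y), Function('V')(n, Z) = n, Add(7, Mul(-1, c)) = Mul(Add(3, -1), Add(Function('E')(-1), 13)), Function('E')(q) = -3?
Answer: 1501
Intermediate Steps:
c = -13 (c = Add(7, Mul(-1, Mul(Add(3, -1), Add(-3, 13)))) = Add(7, Mul(-1, Mul(2, 10))) = Add(7, Mul(-1, 20)) = Add(7, -20) = -13)
Add(Add(Function('p')(c, Mul(-8, Pow(25, -1))), Mul(-1, -1414)), Mul(-1, Function('V')(-9, 56))) = Add(Add(Mul(-6, -13), Mul(-1, -1414)), Mul(-1, -9)) = Add(Add(78, 1414), 9) = Add(1492, 9) = 1501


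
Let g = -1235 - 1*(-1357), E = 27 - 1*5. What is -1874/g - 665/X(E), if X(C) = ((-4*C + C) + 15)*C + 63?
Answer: -951718/64599 ≈ -14.733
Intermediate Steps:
E = 22 (E = 27 - 5 = 22)
g = 122 (g = -1235 + 1357 = 122)
X(C) = 63 + C*(15 - 3*C) (X(C) = (-3*C + 15)*C + 63 = (15 - 3*C)*C + 63 = C*(15 - 3*C) + 63 = 63 + C*(15 - 3*C))
-1874/g - 665/X(E) = -1874/122 - 665/(63 - 3*22² + 15*22) = -1874*1/122 - 665/(63 - 3*484 + 330) = -937/61 - 665/(63 - 1452 + 330) = -937/61 - 665/(-1059) = -937/61 - 665*(-1/1059) = -937/61 + 665/1059 = -951718/64599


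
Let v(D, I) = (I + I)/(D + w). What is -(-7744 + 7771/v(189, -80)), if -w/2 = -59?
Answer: 3624737/160 ≈ 22655.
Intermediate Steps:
w = 118 (w = -2*(-59) = 118)
v(D, I) = 2*I/(118 + D) (v(D, I) = (I + I)/(D + 118) = (2*I)/(118 + D) = 2*I/(118 + D))
-(-7744 + 7771/v(189, -80)) = -(-7744 + 7771/((2*(-80)/(118 + 189)))) = -(-7744 + 7771/((2*(-80)/307))) = -(-7744 + 7771/((2*(-80)*(1/307)))) = -(-7744 + 7771/(-160/307)) = -(-7744 + 7771*(-307/160)) = -(-7744 - 2385697/160) = -1*(-3624737/160) = 3624737/160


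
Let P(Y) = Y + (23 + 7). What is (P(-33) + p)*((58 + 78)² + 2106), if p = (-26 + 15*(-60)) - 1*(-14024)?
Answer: 269783190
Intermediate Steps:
p = 13098 (p = (-26 - 900) + 14024 = -926 + 14024 = 13098)
P(Y) = 30 + Y (P(Y) = Y + 30 = 30 + Y)
(P(-33) + p)*((58 + 78)² + 2106) = ((30 - 33) + 13098)*((58 + 78)² + 2106) = (-3 + 13098)*(136² + 2106) = 13095*(18496 + 2106) = 13095*20602 = 269783190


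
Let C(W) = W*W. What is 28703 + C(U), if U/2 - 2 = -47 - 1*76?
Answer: 87267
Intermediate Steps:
U = -242 (U = 4 + 2*(-47 - 1*76) = 4 + 2*(-47 - 76) = 4 + 2*(-123) = 4 - 246 = -242)
C(W) = W²
28703 + C(U) = 28703 + (-242)² = 28703 + 58564 = 87267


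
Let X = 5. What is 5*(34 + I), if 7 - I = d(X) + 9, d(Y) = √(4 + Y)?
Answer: 145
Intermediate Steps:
I = -5 (I = 7 - (√(4 + 5) + 9) = 7 - (√9 + 9) = 7 - (3 + 9) = 7 - 1*12 = 7 - 12 = -5)
5*(34 + I) = 5*(34 - 5) = 5*29 = 145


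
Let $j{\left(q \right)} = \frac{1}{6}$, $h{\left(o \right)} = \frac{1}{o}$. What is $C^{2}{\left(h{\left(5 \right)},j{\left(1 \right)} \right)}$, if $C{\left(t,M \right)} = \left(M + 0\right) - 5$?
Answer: $\frac{841}{36} \approx 23.361$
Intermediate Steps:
$j{\left(q \right)} = \frac{1}{6}$
$C{\left(t,M \right)} = -5 + M$ ($C{\left(t,M \right)} = M - 5 = -5 + M$)
$C^{2}{\left(h{\left(5 \right)},j{\left(1 \right)} \right)} = \left(-5 + \frac{1}{6}\right)^{2} = \left(- \frac{29}{6}\right)^{2} = \frac{841}{36}$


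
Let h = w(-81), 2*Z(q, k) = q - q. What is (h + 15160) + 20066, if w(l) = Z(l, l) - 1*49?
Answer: 35177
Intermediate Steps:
Z(q, k) = 0 (Z(q, k) = (q - q)/2 = (½)*0 = 0)
w(l) = -49 (w(l) = 0 - 1*49 = 0 - 49 = -49)
h = -49
(h + 15160) + 20066 = (-49 + 15160) + 20066 = 15111 + 20066 = 35177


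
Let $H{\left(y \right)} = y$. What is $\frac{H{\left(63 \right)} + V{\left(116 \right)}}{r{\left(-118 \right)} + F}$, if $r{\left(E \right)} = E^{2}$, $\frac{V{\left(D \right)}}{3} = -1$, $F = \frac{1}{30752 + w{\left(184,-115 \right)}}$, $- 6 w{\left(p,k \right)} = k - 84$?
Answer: $\frac{1108266}{257191597} \approx 0.0043091$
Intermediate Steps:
$w{\left(p,k \right)} = 14 - \frac{k}{6}$ ($w{\left(p,k \right)} = - \frac{k - 84}{6} = - \frac{-84 + k}{6} = 14 - \frac{k}{6}$)
$F = \frac{6}{184711}$ ($F = \frac{1}{30752 + \left(14 - - \frac{115}{6}\right)} = \frac{1}{30752 + \left(14 + \frac{115}{6}\right)} = \frac{1}{30752 + \frac{199}{6}} = \frac{1}{\frac{184711}{6}} = \frac{6}{184711} \approx 3.2483 \cdot 10^{-5}$)
$V{\left(D \right)} = -3$ ($V{\left(D \right)} = 3 \left(-1\right) = -3$)
$\frac{H{\left(63 \right)} + V{\left(116 \right)}}{r{\left(-118 \right)} + F} = \frac{63 - 3}{\left(-118\right)^{2} + \frac{6}{184711}} = \frac{60}{13924 + \frac{6}{184711}} = \frac{60}{\frac{2571915970}{184711}} = 60 \cdot \frac{184711}{2571915970} = \frac{1108266}{257191597}$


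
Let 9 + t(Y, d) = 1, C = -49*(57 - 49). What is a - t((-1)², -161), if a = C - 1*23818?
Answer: -24202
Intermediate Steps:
C = -392 (C = -49*8 = -392)
t(Y, d) = -8 (t(Y, d) = -9 + 1 = -8)
a = -24210 (a = -392 - 1*23818 = -392 - 23818 = -24210)
a - t((-1)², -161) = -24210 - 1*(-8) = -24210 + 8 = -24202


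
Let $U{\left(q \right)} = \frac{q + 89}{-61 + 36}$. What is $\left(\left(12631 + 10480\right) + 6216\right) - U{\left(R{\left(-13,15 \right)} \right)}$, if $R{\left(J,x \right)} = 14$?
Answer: $\frac{733278}{25} \approx 29331.0$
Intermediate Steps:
$U{\left(q \right)} = - \frac{89}{25} - \frac{q}{25}$ ($U{\left(q \right)} = \frac{89 + q}{-25} = \left(89 + q\right) \left(- \frac{1}{25}\right) = - \frac{89}{25} - \frac{q}{25}$)
$\left(\left(12631 + 10480\right) + 6216\right) - U{\left(R{\left(-13,15 \right)} \right)} = \left(\left(12631 + 10480\right) + 6216\right) - \left(- \frac{89}{25} - \frac{14}{25}\right) = \left(23111 + 6216\right) - \left(- \frac{89}{25} - \frac{14}{25}\right) = 29327 - - \frac{103}{25} = 29327 + \frac{103}{25} = \frac{733278}{25}$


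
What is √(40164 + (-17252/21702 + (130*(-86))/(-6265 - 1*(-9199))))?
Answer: 2*√31408117078564823/1768713 ≈ 200.40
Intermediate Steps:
√(40164 + (-17252/21702 + (130*(-86))/(-6265 - 1*(-9199)))) = √(40164 + (-17252*1/21702 - 11180/(-6265 + 9199))) = √(40164 + (-8626/10851 - 11180/2934)) = √(40164 + (-8626/10851 - 11180*1/2934)) = √(40164 + (-8626/10851 - 5590/1467)) = √(40164 - 24437144/5306139) = √(213091329652/5306139) = 2*√31408117078564823/1768713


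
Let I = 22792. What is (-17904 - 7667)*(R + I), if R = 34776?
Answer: -1472071328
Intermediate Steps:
(-17904 - 7667)*(R + I) = (-17904 - 7667)*(34776 + 22792) = -25571*57568 = -1472071328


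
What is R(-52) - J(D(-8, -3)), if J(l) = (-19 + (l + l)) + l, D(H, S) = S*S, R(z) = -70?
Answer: -78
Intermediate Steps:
D(H, S) = S**2
J(l) = -19 + 3*l (J(l) = (-19 + 2*l) + l = -19 + 3*l)
R(-52) - J(D(-8, -3)) = -70 - (-19 + 3*(-3)**2) = -70 - (-19 + 3*9) = -70 - (-19 + 27) = -70 - 1*8 = -70 - 8 = -78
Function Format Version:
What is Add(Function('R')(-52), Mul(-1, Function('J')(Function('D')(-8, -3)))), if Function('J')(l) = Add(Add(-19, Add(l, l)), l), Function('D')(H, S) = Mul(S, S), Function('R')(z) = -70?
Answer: -78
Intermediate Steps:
Function('D')(H, S) = Pow(S, 2)
Function('J')(l) = Add(-19, Mul(3, l)) (Function('J')(l) = Add(Add(-19, Mul(2, l)), l) = Add(-19, Mul(3, l)))
Add(Function('R')(-52), Mul(-1, Function('J')(Function('D')(-8, -3)))) = Add(-70, Mul(-1, Add(-19, Mul(3, Pow(-3, 2))))) = Add(-70, Mul(-1, Add(-19, Mul(3, 9)))) = Add(-70, Mul(-1, Add(-19, 27))) = Add(-70, Mul(-1, 8)) = Add(-70, -8) = -78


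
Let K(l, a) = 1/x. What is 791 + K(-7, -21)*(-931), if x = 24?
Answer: 18053/24 ≈ 752.21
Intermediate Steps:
K(l, a) = 1/24
791 + K(-7, -21)*(-931) = 791 + (1/24)*(-931) = 791 - 931/24 = 18053/24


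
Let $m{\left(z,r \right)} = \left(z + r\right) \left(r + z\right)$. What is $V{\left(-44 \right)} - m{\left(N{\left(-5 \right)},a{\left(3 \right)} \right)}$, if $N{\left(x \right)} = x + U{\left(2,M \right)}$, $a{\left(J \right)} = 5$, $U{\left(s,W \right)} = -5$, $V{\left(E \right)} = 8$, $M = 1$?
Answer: $-17$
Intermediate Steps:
$N{\left(x \right)} = -5 + x$ ($N{\left(x \right)} = x - 5 = -5 + x$)
$m{\left(z,r \right)} = \left(r + z\right)^{2}$ ($m{\left(z,r \right)} = \left(r + z\right) \left(r + z\right) = \left(r + z\right)^{2}$)
$V{\left(-44 \right)} - m{\left(N{\left(-5 \right)},a{\left(3 \right)} \right)} = 8 - \left(5 - 10\right)^{2} = 8 - \left(-5\right)^{2} = 8 - 25 = -17$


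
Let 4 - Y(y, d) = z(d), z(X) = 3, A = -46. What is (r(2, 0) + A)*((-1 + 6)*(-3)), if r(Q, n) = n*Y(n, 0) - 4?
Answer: 750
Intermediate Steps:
Y(y, d) = 1 (Y(y, d) = 4 - 1*3 = 4 - 3 = 1)
r(Q, n) = -4 + n (r(Q, n) = n*1 - 4 = n - 4 = -4 + n)
(r(2, 0) + A)*((-1 + 6)*(-3)) = ((-4 + 0) - 46)*((-1 + 6)*(-3)) = (-4 - 46)*(5*(-3)) = -50*(-15) = 750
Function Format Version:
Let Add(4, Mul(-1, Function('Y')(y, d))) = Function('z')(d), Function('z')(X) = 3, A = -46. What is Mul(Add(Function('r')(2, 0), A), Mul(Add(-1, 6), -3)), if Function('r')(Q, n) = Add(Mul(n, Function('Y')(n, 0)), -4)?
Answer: 750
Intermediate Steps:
Function('Y')(y, d) = 1 (Function('Y')(y, d) = Add(4, Mul(-1, 3)) = Add(4, -3) = 1)
Function('r')(Q, n) = Add(-4, n) (Function('r')(Q, n) = Add(Mul(n, 1), -4) = Add(n, -4) = Add(-4, n))
Mul(Add(Function('r')(2, 0), A), Mul(Add(-1, 6), -3)) = Mul(Add(Add(-4, 0), -46), Mul(Add(-1, 6), -3)) = Mul(Add(-4, -46), Mul(5, -3)) = Mul(-50, -15) = 750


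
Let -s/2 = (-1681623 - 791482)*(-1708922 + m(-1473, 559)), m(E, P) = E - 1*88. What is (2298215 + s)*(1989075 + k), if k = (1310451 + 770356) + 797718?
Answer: -41181871375346134000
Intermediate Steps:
m(E, P) = -88 + E (m(E, P) = E - 88 = -88 + E)
k = 2878525 (k = 2080807 + 797718 = 2878525)
s = -8460408119430 (s = -2*(-1681623 - 791482)*(-1708922 + (-88 - 1473)) = -(-4946210)*(-1708922 - 1561) = -(-4946210)*(-1710483) = -2*4230204059715 = -8460408119430)
(2298215 + s)*(1989075 + k) = (2298215 - 8460408119430)*(1989075 + 2878525) = -8460405821215*4867600 = -41181871375346134000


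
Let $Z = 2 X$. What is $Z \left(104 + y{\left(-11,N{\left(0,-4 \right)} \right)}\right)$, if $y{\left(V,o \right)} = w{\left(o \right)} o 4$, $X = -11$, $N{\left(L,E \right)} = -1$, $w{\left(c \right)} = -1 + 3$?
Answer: $-2112$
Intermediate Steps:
$w{\left(c \right)} = 2$
$y{\left(V,o \right)} = 8 o$ ($y{\left(V,o \right)} = 2 o 4 = 8 o$)
$Z = -22$ ($Z = 2 \left(-11\right) = -22$)
$Z \left(104 + y{\left(-11,N{\left(0,-4 \right)} \right)}\right) = - 22 \left(104 + 8 \left(-1\right)\right) = - 22 \left(104 - 8\right) = \left(-22\right) 96 = -2112$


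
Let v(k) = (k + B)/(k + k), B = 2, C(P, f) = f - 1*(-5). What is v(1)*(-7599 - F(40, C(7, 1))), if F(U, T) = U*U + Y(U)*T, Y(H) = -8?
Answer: -27453/2 ≈ -13727.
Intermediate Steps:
C(P, f) = 5 + f (C(P, f) = f + 5 = 5 + f)
F(U, T) = U² - 8*T (F(U, T) = U*U - 8*T = U² - 8*T)
v(k) = (2 + k)/(2*k) (v(k) = (k + 2)/(k + k) = (2 + k)/((2*k)) = (2 + k)*(1/(2*k)) = (2 + k)/(2*k))
v(1)*(-7599 - F(40, C(7, 1))) = ((½)*(2 + 1)/1)*(-7599 - (40² - 8*(5 + 1))) = ((½)*1*3)*(-7599 - (1600 - 8*6)) = 3*(-7599 - (1600 - 48))/2 = 3*(-7599 - 1*1552)/2 = 3*(-7599 - 1552)/2 = (3/2)*(-9151) = -27453/2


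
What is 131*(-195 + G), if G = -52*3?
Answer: -45981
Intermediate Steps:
G = -156
131*(-195 + G) = 131*(-195 - 156) = 131*(-351) = -45981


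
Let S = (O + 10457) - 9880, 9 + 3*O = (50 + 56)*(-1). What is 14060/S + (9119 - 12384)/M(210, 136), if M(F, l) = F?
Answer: 89539/8484 ≈ 10.554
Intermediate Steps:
O = -115/3 (O = -3 + ((50 + 56)*(-1))/3 = -3 + (106*(-1))/3 = -3 + (1/3)*(-106) = -3 - 106/3 = -115/3 ≈ -38.333)
S = 1616/3 (S = (-115/3 + 10457) - 9880 = 31256/3 - 9880 = 1616/3 ≈ 538.67)
14060/S + (9119 - 12384)/M(210, 136) = 14060/(1616/3) + (9119 - 12384)/210 = 14060*(3/1616) - 3265*1/210 = 10545/404 - 653/42 = 89539/8484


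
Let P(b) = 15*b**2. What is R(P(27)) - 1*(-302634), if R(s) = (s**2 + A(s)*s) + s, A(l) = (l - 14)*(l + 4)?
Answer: 1306467683559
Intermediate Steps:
A(l) = (-14 + l)*(4 + l)
R(s) = s + s**2 + s*(-56 + s**2 - 10*s) (R(s) = (s**2 + (-56 + s**2 - 10*s)*s) + s = (s**2 + s*(-56 + s**2 - 10*s)) + s = s + s**2 + s*(-56 + s**2 - 10*s))
R(P(27)) - 1*(-302634) = (15*27**2)*(-55 + (15*27**2)**2 - 135*27**2) - 1*(-302634) = (15*729)*(-55 + (15*729)**2 - 135*729) + 302634 = 10935*(-55 + 10935**2 - 9*10935) + 302634 = 10935*(-55 + 119574225 - 98415) + 302634 = 10935*119475755 + 302634 = 1306467380925 + 302634 = 1306467683559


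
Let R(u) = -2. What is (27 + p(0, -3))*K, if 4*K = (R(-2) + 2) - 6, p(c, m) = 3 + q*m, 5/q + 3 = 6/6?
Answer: -225/4 ≈ -56.250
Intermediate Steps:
q = -5/2 (q = 5/(-3 + 6/6) = 5/(-3 + 6*(⅙)) = 5/(-3 + 1) = 5/(-2) = 5*(-½) = -5/2 ≈ -2.5000)
p(c, m) = 3 - 5*m/2
K = -3/2 (K = ((-2 + 2) - 6)/4 = (0 - 6)/4 = (¼)*(-6) = -3/2 ≈ -1.5000)
(27 + p(0, -3))*K = (27 + (3 - 5/2*(-3)))*(-3/2) = (27 + (3 + 15/2))*(-3/2) = (27 + 21/2)*(-3/2) = (75/2)*(-3/2) = -225/4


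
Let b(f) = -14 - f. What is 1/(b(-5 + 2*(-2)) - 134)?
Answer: -1/139 ≈ -0.0071942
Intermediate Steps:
1/(b(-5 + 2*(-2)) - 134) = 1/((-14 - (-5 + 2*(-2))) - 134) = 1/((-14 - (-5 - 4)) - 134) = 1/((-14 - 1*(-9)) - 134) = 1/((-14 + 9) - 134) = 1/(-5 - 134) = 1/(-139) = -1/139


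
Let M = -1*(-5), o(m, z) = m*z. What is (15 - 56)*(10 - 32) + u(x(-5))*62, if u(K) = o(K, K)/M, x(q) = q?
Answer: 1212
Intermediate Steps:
M = 5
u(K) = K²/5 (u(K) = (K*K)/5 = K²*(⅕) = K²/5)
(15 - 56)*(10 - 32) + u(x(-5))*62 = (15 - 56)*(10 - 32) + ((⅕)*(-5)²)*62 = -41*(-22) + ((⅕)*25)*62 = 902 + 5*62 = 902 + 310 = 1212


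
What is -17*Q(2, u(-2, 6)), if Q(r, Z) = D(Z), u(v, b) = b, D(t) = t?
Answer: -102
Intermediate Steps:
Q(r, Z) = Z
-17*Q(2, u(-2, 6)) = -17*6 = -102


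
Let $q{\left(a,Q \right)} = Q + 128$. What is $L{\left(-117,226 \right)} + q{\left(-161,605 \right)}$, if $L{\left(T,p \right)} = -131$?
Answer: $602$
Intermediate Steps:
$q{\left(a,Q \right)} = 128 + Q$
$L{\left(-117,226 \right)} + q{\left(-161,605 \right)} = -131 + \left(128 + 605\right) = -131 + 733 = 602$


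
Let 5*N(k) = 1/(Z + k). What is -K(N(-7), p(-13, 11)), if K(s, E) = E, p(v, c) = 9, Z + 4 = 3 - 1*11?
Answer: -9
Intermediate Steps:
Z = -12 (Z = -4 + (3 - 1*11) = -4 + (3 - 11) = -4 - 8 = -12)
N(k) = 1/(5*(-12 + k))
-K(N(-7), p(-13, 11)) = -1*9 = -9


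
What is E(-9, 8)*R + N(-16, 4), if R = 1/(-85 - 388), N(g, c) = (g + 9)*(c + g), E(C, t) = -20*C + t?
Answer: 39544/473 ≈ 83.603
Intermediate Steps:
E(C, t) = t - 20*C
N(g, c) = (9 + g)*(c + g)
R = -1/473 (R = 1/(-473) = -1/473 ≈ -0.0021142)
E(-9, 8)*R + N(-16, 4) = (8 - 20*(-9))*(-1/473) + ((-16)² + 9*4 + 9*(-16) + 4*(-16)) = (8 + 180)*(-1/473) + (256 + 36 - 144 - 64) = 188*(-1/473) + 84 = -188/473 + 84 = 39544/473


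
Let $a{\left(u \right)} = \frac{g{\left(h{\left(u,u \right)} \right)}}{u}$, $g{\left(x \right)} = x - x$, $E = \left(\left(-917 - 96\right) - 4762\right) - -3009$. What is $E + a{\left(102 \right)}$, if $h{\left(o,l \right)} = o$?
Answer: $-2766$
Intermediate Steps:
$E = -2766$ ($E = \left(-1013 - 4762\right) + 3009 = -5775 + 3009 = -2766$)
$g{\left(x \right)} = 0$
$a{\left(u \right)} = 0$ ($a{\left(u \right)} = \frac{0}{u} = 0$)
$E + a{\left(102 \right)} = -2766 + 0 = -2766$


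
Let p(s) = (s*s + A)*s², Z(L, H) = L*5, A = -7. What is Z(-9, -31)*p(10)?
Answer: -418500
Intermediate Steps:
Z(L, H) = 5*L
p(s) = s²*(-7 + s²) (p(s) = (s*s - 7)*s² = (s² - 7)*s² = (-7 + s²)*s² = s²*(-7 + s²))
Z(-9, -31)*p(10) = (5*(-9))*(10²*(-7 + 10²)) = -4500*(-7 + 100) = -4500*93 = -45*9300 = -418500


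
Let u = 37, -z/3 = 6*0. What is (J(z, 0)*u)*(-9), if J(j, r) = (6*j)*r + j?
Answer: 0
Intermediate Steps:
z = 0 (z = -18*0 = -3*0 = 0)
J(j, r) = j + 6*j*r (J(j, r) = 6*j*r + j = j + 6*j*r)
(J(z, 0)*u)*(-9) = ((0*(1 + 6*0))*37)*(-9) = ((0*(1 + 0))*37)*(-9) = ((0*1)*37)*(-9) = (0*37)*(-9) = 0*(-9) = 0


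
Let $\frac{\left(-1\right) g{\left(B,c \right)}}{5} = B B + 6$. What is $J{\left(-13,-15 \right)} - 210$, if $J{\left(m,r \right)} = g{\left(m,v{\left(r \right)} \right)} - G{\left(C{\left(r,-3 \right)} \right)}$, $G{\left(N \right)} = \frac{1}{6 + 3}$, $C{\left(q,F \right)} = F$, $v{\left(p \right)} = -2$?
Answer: $- \frac{9766}{9} \approx -1085.1$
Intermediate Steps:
$G{\left(N \right)} = \frac{1}{9}$
$g{\left(B,c \right)} = -30 - 5 B^{2}$ ($g{\left(B,c \right)} = - 5 \left(B B + 6\right) = - 5 \left(B^{2} + 6\right) = - 5 \left(6 + B^{2}\right) = -30 - 5 B^{2}$)
$J{\left(m,r \right)} = - \frac{271}{9} - 5 m^{2}$ ($J{\left(m,r \right)} = \left(-30 - 5 m^{2}\right) - \frac{1}{9} = - \frac{271}{9} - 5 m^{2}$)
$J{\left(-13,-15 \right)} - 210 = \left(- \frac{271}{9} - 5 \left(-13\right)^{2}\right) - 210 = \left(- \frac{271}{9} - 845\right) - 210 = - \frac{7876}{9} - 210 = - \frac{9766}{9}$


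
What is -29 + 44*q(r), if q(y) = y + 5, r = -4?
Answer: 15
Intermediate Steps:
q(y) = 5 + y
-29 + 44*q(r) = -29 + 44*(5 - 4) = -29 + 44*1 = -29 + 44 = 15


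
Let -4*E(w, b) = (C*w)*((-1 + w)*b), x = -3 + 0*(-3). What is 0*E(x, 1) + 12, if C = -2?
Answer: 12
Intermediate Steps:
x = -3 (x = -3 + 0 = -3)
E(w, b) = b*w*(-1 + w)/2 (E(w, b) = -(-2*w)*(-1 + w)*b/4 = -(-2*w)*b*(-1 + w)/4 = -(-1)*b*w*(-1 + w)/2 = b*w*(-1 + w)/2)
0*E(x, 1) + 12 = 0*((½)*1*(-3)*(-1 - 3)) + 12 = 0*((½)*1*(-3)*(-4)) + 12 = 0*6 + 12 = 0 + 12 = 12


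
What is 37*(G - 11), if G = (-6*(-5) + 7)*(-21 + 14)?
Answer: -9990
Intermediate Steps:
G = -259 (G = (30 + 7)*(-7) = 37*(-7) = -259)
37*(G - 11) = 37*(-259 - 11) = 37*(-270) = -9990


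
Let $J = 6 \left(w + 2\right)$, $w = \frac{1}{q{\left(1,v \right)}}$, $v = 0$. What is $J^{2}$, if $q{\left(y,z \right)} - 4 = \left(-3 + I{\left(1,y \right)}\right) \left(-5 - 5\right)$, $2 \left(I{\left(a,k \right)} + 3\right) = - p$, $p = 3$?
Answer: $\frac{910116}{6241} \approx 145.83$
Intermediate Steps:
$I{\left(a,k \right)} = - \frac{9}{2}$ ($I{\left(a,k \right)} = -3 + \frac{\left(-1\right) 3}{2} = -3 + \frac{1}{2} \left(-3\right) = -3 - \frac{3}{2} = - \frac{9}{2}$)
$q{\left(y,z \right)} = 79$ ($q{\left(y,z \right)} = 4 + \left(-3 - \frac{9}{2}\right) \left(-5 - 5\right) = 4 - -75 = 4 + 75 = 79$)
$w = \frac{1}{79} \approx 0.012658$
$J = \frac{954}{79}$ ($J = 6 \left(\frac{1}{79} + 2\right) = 6 \cdot \frac{159}{79} = \frac{954}{79} \approx 12.076$)
$J^{2} = \left(\frac{954}{79}\right)^{2} = \frac{910116}{6241}$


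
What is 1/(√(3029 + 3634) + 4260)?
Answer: 1420/6046979 - √6663/18140937 ≈ 0.00023033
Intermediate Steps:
1/(√(3029 + 3634) + 4260) = 1/(√6663 + 4260) = 1/(4260 + √6663)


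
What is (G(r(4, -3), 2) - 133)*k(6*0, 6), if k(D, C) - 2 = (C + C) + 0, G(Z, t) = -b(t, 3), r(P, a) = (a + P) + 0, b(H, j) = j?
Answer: -1904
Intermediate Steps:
r(P, a) = P + a (r(P, a) = (P + a) + 0 = P + a)
G(Z, t) = -3 (G(Z, t) = -1*3 = -3)
k(D, C) = 2 + 2*C (k(D, C) = 2 + ((C + C) + 0) = 2 + (2*C + 0) = 2 + 2*C)
(G(r(4, -3), 2) - 133)*k(6*0, 6) = (-3 - 133)*(2 + 2*6) = -136*(2 + 12) = -136*14 = -1904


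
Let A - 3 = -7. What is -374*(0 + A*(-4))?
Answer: -5984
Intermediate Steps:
A = -4 (A = 3 - 7 = -4)
-374*(0 + A*(-4)) = -374*(0 - 4*(-4)) = -374*(0 + 16) = -374*16 = -5984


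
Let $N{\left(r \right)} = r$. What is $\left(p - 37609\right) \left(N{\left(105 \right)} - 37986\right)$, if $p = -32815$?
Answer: $2667731544$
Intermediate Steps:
$\left(p - 37609\right) \left(N{\left(105 \right)} - 37986\right) = \left(-32815 - 37609\right) \left(105 - 37986\right) = \left(-70424\right) \left(-37881\right) = 2667731544$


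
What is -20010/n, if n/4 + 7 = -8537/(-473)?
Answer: -1577455/3484 ≈ -452.77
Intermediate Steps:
n = 20904/473 (n = -28 + 4*(-8537/(-473)) = -28 + 4*(-8537*(-1/473)) = -28 + 4*(8537/473) = -28 + 34148/473 = 20904/473 ≈ 44.195)
-20010/n = -20010/20904/473 = -20010*473/20904 = -1577455/3484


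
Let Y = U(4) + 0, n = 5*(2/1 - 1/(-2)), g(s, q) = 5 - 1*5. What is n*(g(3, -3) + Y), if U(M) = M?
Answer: 50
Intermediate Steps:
g(s, q) = 0 (g(s, q) = 5 - 5 = 0)
n = 25/2 (n = 5*(2*1 - 1*(-½)) = 5*(2 + ½) = 5*(5/2) = 25/2 ≈ 12.500)
Y = 4 (Y = 4 + 0 = 4)
n*(g(3, -3) + Y) = 25*(0 + 4)/2 = (25/2)*4 = 50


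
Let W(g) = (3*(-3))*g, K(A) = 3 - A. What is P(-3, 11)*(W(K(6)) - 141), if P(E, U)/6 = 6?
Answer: -4104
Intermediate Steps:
P(E, U) = 36 (P(E, U) = 6*6 = 36)
W(g) = -9*g
P(-3, 11)*(W(K(6)) - 141) = 36*(-9*(3 - 1*6) - 141) = 36*(-9*(3 - 6) - 141) = 36*(-9*(-3) - 141) = 36*(27 - 141) = 36*(-114) = -4104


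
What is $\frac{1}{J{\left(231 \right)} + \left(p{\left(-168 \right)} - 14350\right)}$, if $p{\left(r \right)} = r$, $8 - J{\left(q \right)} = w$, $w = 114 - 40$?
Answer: $- \frac{1}{14584} \approx -6.8568 \cdot 10^{-5}$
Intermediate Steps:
$w = 74$ ($w = 114 - 40 = 74$)
$J{\left(q \right)} = -66$ ($J{\left(q \right)} = 8 - 74 = -66$)
$\frac{1}{J{\left(231 \right)} + \left(p{\left(-168 \right)} - 14350\right)} = \frac{1}{-66 - 14518} = \frac{1}{-14584} = - \frac{1}{14584}$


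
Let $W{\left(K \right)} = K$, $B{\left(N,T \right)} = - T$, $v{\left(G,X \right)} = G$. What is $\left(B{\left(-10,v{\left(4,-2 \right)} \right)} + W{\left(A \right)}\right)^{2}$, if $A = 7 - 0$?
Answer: $9$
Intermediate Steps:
$A = 7$ ($A = 7 + 0 = 7$)
$\left(B{\left(-10,v{\left(4,-2 \right)} \right)} + W{\left(A \right)}\right)^{2} = \left(\left(-1\right) 4 + 7\right)^{2} = \left(-4 + 7\right)^{2} = 3^{2} = 9$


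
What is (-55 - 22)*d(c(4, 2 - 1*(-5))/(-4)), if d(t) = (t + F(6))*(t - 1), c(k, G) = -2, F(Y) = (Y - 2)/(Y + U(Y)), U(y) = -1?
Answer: 1001/20 ≈ 50.050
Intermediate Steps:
F(Y) = (-2 + Y)/(-1 + Y) (F(Y) = (Y - 2)/(Y - 1) = (-2 + Y)/(-1 + Y))
d(t) = (-1 + t)*(⅘ + t) (d(t) = (t + (-2 + 6)/(-1 + 6))*(t - 1) = (t + 4/5)*(-1 + t) = (t + (⅕)*4)*(-1 + t) = (t + ⅘)*(-1 + t) = (⅘ + t)*(-1 + t) = (-1 + t)*(⅘ + t))
(-55 - 22)*d(c(4, 2 - 1*(-5))/(-4)) = (-55 - 22)*(-⅘ + (-2/(-4))² - (-2)/(5*(-4))) = -77*(-⅘ + (-2*(-¼))² - (-2)*(-1)/(5*4)) = -77*(-⅘ + (½)² - ⅕*½) = -77*(-⅘ + ¼ - ⅒) = -77*(-13/20) = 1001/20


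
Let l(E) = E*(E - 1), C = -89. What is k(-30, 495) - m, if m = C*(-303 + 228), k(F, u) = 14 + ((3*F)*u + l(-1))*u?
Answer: -22057921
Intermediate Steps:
l(E) = E*(-1 + E)
k(F, u) = 14 + u*(2 + 3*F*u) (k(F, u) = 14 + ((3*F)*u - (-1 - 1))*u = 14 + (3*F*u - 1*(-2))*u = 14 + (3*F*u + 2)*u = 14 + (2 + 3*F*u)*u = 14 + u*(2 + 3*F*u))
m = 6675 (m = -89*(-303 + 228) = -89*(-75) = 6675)
k(-30, 495) - m = (14 + 2*495 + 3*(-30)*495²) - 1*6675 = (14 + 990 + 3*(-30)*245025) - 6675 = (14 + 990 - 22052250) - 6675 = -22051246 - 6675 = -22057921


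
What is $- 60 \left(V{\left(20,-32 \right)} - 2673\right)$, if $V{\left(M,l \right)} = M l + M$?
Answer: $197580$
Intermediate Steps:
$V{\left(M,l \right)} = M + M l$
$- 60 \left(V{\left(20,-32 \right)} - 2673\right) = - 60 \left(20 \left(1 - 32\right) - 2673\right) = - 60 \left(20 \left(-31\right) - 2673\right) = - 60 \left(-620 - 2673\right) = \left(-60\right) \left(-3293\right) = 197580$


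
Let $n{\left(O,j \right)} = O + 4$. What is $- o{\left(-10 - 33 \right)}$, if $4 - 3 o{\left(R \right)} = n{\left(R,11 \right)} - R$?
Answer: $0$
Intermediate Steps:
$n{\left(O,j \right)} = 4 + O$
$o{\left(R \right)} = 0$ ($o{\left(R \right)} = \frac{4}{3} - \frac{\left(4 + R\right) - R}{3} = \frac{4}{3} - \frac{4}{3} = 0$)
$- o{\left(-10 - 33 \right)} = \left(-1\right) 0 = 0$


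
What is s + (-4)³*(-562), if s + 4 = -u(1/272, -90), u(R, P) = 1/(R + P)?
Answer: 880363028/24479 ≈ 35964.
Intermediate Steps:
u(R, P) = 1/(P + R)
s = -97644/24479 (s = -4 - 1/(-90 + 1/272) = -4 - 1/(-24479/272) = -4 - 1*(-272/24479) = -4 + 272/24479 = -97644/24479 ≈ -3.9889)
s + (-4)³*(-562) = -97644/24479 + (-4)³*(-562) = -97644/24479 - 64*(-562) = -97644/24479 + 35968 = 880363028/24479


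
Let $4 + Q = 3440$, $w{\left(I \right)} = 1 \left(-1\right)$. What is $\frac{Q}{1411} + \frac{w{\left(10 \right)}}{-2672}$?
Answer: $\frac{9182403}{3770192} \approx 2.4355$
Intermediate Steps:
$w{\left(I \right)} = -1$
$Q = 3436$ ($Q = -4 + 3440 = 3436$)
$\frac{Q}{1411} + \frac{w{\left(10 \right)}}{-2672} = \frac{3436}{1411} - \frac{1}{-2672} = 3436 \cdot \frac{1}{1411} - - \frac{1}{2672} = \frac{3436}{1411} + \frac{1}{2672} = \frac{9182403}{3770192}$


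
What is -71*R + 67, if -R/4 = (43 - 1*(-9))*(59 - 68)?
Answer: -132845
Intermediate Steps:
R = 1872 (R = -4*(43 - 1*(-9))*(59 - 68) = -4*(43 + 9)*(-9) = -208*(-9) = -4*(-468) = 1872)
-71*R + 67 = -71*1872 + 67 = -132912 + 67 = -132845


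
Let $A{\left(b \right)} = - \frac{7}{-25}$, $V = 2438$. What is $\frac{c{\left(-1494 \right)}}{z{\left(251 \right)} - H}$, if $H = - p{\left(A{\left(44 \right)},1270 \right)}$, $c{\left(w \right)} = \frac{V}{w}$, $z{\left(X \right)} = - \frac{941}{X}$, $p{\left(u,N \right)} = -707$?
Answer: $\frac{5773}{2514402} \approx 0.002296$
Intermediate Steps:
$A{\left(b \right)} = \frac{7}{25}$ ($A{\left(b \right)} = \left(-7\right) \left(- \frac{1}{25}\right) = \frac{7}{25}$)
$c{\left(w \right)} = \frac{2438}{w}$
$H = 707$ ($H = \left(-1\right) \left(-707\right) = 707$)
$\frac{c{\left(-1494 \right)}}{z{\left(251 \right)} - H} = \frac{2438 \frac{1}{-1494}}{- \frac{941}{251} - 707} = \frac{2438 \left(- \frac{1}{1494}\right)}{\left(-941\right) \frac{1}{251} - 707} = - \frac{1219}{747 \left(- \frac{941}{251} - 707\right)} = - \frac{1219}{747 \left(- \frac{178398}{251}\right)} = \left(- \frac{1219}{747}\right) \left(- \frac{251}{178398}\right) = \frac{5773}{2514402}$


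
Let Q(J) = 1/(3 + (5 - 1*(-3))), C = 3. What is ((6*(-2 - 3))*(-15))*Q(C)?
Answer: 450/11 ≈ 40.909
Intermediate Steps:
Q(J) = 1/11 (Q(J) = 1/(3 + (5 + 3)) = 1/(3 + 8) = 1/11)
((6*(-2 - 3))*(-15))*Q(C) = ((6*(-2 - 3))*(-15))*(1/11) = ((6*(-5))*(-15))*(1/11) = -30*(-15)*(1/11) = 450*(1/11) = 450/11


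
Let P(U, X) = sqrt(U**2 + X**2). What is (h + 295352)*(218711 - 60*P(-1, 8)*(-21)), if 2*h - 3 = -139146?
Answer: 98761357871/2 + 284483430*sqrt(65) ≈ 5.1674e+10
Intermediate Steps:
h = -139143/2 (h = 3/2 + (1/2)*(-139146) = 3/2 - 69573 = -139143/2 ≈ -69572.)
(h + 295352)*(218711 - 60*P(-1, 8)*(-21)) = (-139143/2 + 295352)*(218711 - 60*sqrt((-1)**2 + 8**2)*(-21)) = 451561*(218711 - 60*sqrt(1 + 64)*(-21))/2 = 451561*(218711 - 60*sqrt(65)*(-21))/2 = 451561*(218711 + 1260*sqrt(65))/2 = 98761357871/2 + 284483430*sqrt(65)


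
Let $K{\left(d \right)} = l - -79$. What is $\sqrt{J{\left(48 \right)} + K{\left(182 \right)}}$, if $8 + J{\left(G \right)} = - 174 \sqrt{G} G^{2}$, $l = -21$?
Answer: $\sqrt{50 - 1603584 \sqrt{3}} \approx 1666.6 i$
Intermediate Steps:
$J{\left(G \right)} = -8 - 174 G^{\frac{5}{2}}$ ($J{\left(G \right)} = -8 + - 174 \sqrt{G} G^{2} = -8 - 174 G^{\frac{5}{2}}$)
$K{\left(d \right)} = 58$ ($K{\left(d \right)} = -21 - -79 = -21 + 79 = 58$)
$\sqrt{J{\left(48 \right)} + K{\left(182 \right)}} = \sqrt{\left(-8 - 174 \cdot 48^{\frac{5}{2}}\right) + 58} = \sqrt{\left(-8 - 174 \cdot 9216 \sqrt{3}\right) + 58} = \sqrt{\left(-8 - 1603584 \sqrt{3}\right) + 58} = \sqrt{50 - 1603584 \sqrt{3}}$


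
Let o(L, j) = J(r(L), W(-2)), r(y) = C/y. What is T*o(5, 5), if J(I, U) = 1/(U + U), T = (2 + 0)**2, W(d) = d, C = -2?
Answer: -1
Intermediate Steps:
T = 4 (T = 2**2 = 4)
r(y) = -2/y
J(I, U) = 1/(2*U)
o(L, j) = -1/4 (o(L, j) = (1/2)/(-2) = (1/2)*(-1/2) = -1/4)
T*o(5, 5) = 4*(-1/4) = -1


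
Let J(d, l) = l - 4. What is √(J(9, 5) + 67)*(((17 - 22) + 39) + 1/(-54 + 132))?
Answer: 2653*√17/39 ≈ 280.48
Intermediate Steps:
J(d, l) = -4 + l
√(J(9, 5) + 67)*(((17 - 22) + 39) + 1/(-54 + 132)) = √((-4 + 5) + 67)*(((17 - 22) + 39) + 1/(-54 + 132)) = √(1 + 67)*((-5 + 39) + 1/78) = √68*(34 + 1/78) = (2*√17)*(2653/78) = 2653*√17/39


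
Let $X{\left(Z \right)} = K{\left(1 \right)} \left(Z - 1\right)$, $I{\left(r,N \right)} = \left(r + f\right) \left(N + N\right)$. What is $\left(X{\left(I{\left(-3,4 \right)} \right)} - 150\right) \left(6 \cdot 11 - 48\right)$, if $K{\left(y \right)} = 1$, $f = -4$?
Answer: $-3726$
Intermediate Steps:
$I{\left(r,N \right)} = 2 N \left(-4 + r\right)$ ($I{\left(r,N \right)} = \left(r - 4\right) \left(N + N\right) = \left(-4 + r\right) 2 N = 2 N \left(-4 + r\right)$)
$X{\left(Z \right)} = -1 + Z$ ($X{\left(Z \right)} = 1 \left(Z - 1\right) = 1 \left(-1 + Z\right) = -1 + Z$)
$\left(X{\left(I{\left(-3,4 \right)} \right)} - 150\right) \left(6 \cdot 11 - 48\right) = \left(\left(-1 + 2 \cdot 4 \left(-4 - 3\right)\right) - 150\right) \left(6 \cdot 11 - 48\right) = \left(\left(-1 + 2 \cdot 4 \left(-7\right)\right) - 150\right) \left(66 - 48\right) = \left(\left(-1 - 56\right) - 150\right) 18 = \left(-57 - 150\right) 18 = \left(-207\right) 18 = -3726$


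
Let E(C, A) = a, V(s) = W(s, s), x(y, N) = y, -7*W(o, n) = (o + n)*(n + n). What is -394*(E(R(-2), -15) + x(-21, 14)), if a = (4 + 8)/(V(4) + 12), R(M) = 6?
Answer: 33096/5 ≈ 6619.2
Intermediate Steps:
W(o, n) = -2*n*(n + o)/7 (W(o, n) = -(o + n)*(n + n)/7 = -(n + o)*2*n/7 = -2*n*(n + o)/7)
V(s) = -4*s²/7 (V(s) = -2*s*(s + s)/7 = -2*s*2*s/7 = -4*s²/7)
a = 21/5 (a = (4 + 8)/(-4/7*4² + 12) = 12/(-4/7*16 + 12) = 12/(-64/7 + 12) = 12/(20/7) = 12*(7/20) = 21/5 ≈ 4.2000)
E(C, A) = 21/5
-394*(E(R(-2), -15) + x(-21, 14)) = -394*(21/5 - 21) = -394*(-84/5) = 33096/5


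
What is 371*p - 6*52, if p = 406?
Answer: 150314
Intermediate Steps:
371*p - 6*52 = 371*406 - 6*52 = 150626 - 312 = 150314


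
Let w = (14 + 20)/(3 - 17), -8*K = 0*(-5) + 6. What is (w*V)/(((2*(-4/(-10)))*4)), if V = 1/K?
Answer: 85/84 ≈ 1.0119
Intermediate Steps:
K = -¾ (K = -(0*(-5) + 6)/8 = -(0 + 6)/8 = -⅛*6 = -¾ ≈ -0.75000)
V = -4/3 (V = 1/(-¾) = -4/3 ≈ -1.3333)
w = -17/7 (w = 34/(-14) = 34*(-1/14) = -17/7 ≈ -2.4286)
(w*V)/(((2*(-4/(-10)))*4)) = (-17/7*(-4/3))/(((2*(-4/(-10)))*4)) = 68/(21*(((2*(-4*(-⅒)))*4))) = 68/(21*(((2*(⅖))*4))) = 68/(21*(((⅘)*4))) = 68/(21*(16/5)) = (68/21)*(5/16) = 85/84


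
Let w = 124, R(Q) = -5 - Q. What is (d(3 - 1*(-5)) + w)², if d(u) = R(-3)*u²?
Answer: 16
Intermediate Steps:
d(u) = -2*u² (d(u) = (-5 - 1*(-3))*u² = (-5 + 3)*u² = -2*u²)
(d(3 - 1*(-5)) + w)² = (-2*(3 - 1*(-5))² + 124)² = (-2*(3 + 5)² + 124)² = (-2*8² + 124)² = (-2*64 + 124)² = (-128 + 124)² = (-4)² = 16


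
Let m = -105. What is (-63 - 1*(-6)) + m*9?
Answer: -1002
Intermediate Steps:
(-63 - 1*(-6)) + m*9 = (-63 - 1*(-6)) - 105*9 = (-63 + 6) - 945 = -57 - 945 = -1002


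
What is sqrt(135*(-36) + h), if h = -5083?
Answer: I*sqrt(9943) ≈ 99.715*I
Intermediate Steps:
sqrt(135*(-36) + h) = sqrt(135*(-36) - 5083) = sqrt(-4860 - 5083) = sqrt(-9943) = I*sqrt(9943)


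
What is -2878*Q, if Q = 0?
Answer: 0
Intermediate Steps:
-2878*Q = -2878*0 = 0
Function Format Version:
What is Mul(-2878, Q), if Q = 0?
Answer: 0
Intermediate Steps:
Mul(-2878, Q) = Mul(-2878, 0) = 0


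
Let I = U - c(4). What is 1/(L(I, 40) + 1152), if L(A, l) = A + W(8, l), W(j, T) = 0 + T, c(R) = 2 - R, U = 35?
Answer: 1/1229 ≈ 0.00081367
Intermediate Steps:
W(j, T) = T
I = 37 (I = 35 - (2 - 1*4) = 35 - (2 - 4) = 35 - 1*(-2) = 35 + 2 = 37)
L(A, l) = A + l
1/(L(I, 40) + 1152) = 1/((37 + 40) + 1152) = 1/(77 + 1152) = 1/1229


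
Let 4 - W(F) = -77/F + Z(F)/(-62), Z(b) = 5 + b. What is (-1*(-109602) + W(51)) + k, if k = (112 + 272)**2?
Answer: 406418837/1581 ≈ 2.5706e+5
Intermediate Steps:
k = 147456 (k = 384**2 = 147456)
W(F) = 253/62 + 77/F + F/62 (W(F) = 4 - (-77/F + (5 + F)/(-62)) = 4 - (-77/F + (5 + F)*(-1/62)) = 4 - (-77/F + (-5/62 - F/62)) = 4 - (-5/62 - 77/F - F/62) = 4 + (5/62 + 77/F + F/62) = 253/62 + 77/F + F/62)
(-1*(-109602) + W(51)) + k = (-1*(-109602) + (1/62)*(4774 + 51*(253 + 51))/51) + 147456 = (109602 + (1/62)*(1/51)*(4774 + 51*304)) + 147456 = (109602 + (1/62)*(1/51)*(4774 + 15504)) + 147456 = (109602 + (1/62)*(1/51)*20278) + 147456 = (109602 + 10139/1581) + 147456 = 173290901/1581 + 147456 = 406418837/1581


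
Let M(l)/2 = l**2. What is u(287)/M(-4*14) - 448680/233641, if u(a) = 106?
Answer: -1394677507/732698176 ≈ -1.9035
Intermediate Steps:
M(l) = 2*l**2
u(287)/M(-4*14) - 448680/233641 = 106/((2*(-4*14)**2)) - 448680/233641 = 106/((2*(-56)**2)) - 448680*1/233641 = 106/((2*3136)) - 448680/233641 = 106/6272 - 448680/233641 = 106*(1/6272) - 448680/233641 = 53/3136 - 448680/233641 = -1394677507/732698176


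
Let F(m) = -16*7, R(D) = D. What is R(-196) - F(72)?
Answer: -84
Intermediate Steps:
F(m) = -112
R(-196) - F(72) = -196 - 1*(-112) = -196 + 112 = -84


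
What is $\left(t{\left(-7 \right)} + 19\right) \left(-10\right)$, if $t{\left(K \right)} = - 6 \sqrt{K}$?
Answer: $-190 + 60 i \sqrt{7} \approx -190.0 + 158.75 i$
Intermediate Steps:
$\left(t{\left(-7 \right)} + 19\right) \left(-10\right) = \left(- 6 \sqrt{-7} + 19\right) \left(-10\right) = \left(- 6 i \sqrt{7} + 19\right) \left(-10\right) = \left(19 - 6 i \sqrt{7}\right) \left(-10\right) = -190 + 60 i \sqrt{7}$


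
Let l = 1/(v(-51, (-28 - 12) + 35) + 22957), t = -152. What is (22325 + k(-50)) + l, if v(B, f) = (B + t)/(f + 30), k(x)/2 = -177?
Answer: 12605246087/573722 ≈ 21971.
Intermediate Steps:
k(x) = -354 (k(x) = 2*(-177) = -354)
v(B, f) = (-152 + B)/(30 + f) (v(B, f) = (B - 152)/(f + 30) = (-152 + B)/(30 + f))
l = 25/573722 (l = 1/((-152 - 51)/(30 + ((-28 - 12) + 35)) + 22957) = 1/(-203/(30 + (-40 + 35)) + 22957) = 1/(-203/(30 - 5) + 22957) = 1/(-203/25 + 22957) = 1/(573722/25) = 25/573722 ≈ 4.3575e-5)
(22325 + k(-50)) + l = (22325 - 354) + 25/573722 = 21971 + 25/573722 = 12605246087/573722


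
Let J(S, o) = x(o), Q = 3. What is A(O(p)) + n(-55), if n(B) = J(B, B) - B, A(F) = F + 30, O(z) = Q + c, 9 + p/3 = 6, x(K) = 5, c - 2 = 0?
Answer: 95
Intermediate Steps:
c = 2 (c = 2 + 0 = 2)
p = -9 (p = -27 + 3*6 = -27 + 18 = -9)
J(S, o) = 5
O(z) = 5 (O(z) = 3 + 2 = 5)
A(F) = 30 + F
n(B) = 5 - B
A(O(p)) + n(-55) = (30 + 5) + (5 - 1*(-55)) = 35 + (5 + 55) = 35 + 60 = 95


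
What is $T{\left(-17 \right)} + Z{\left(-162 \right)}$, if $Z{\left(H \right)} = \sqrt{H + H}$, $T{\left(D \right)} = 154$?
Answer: $154 + 18 i \approx 154.0 + 18.0 i$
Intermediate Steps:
$Z{\left(H \right)} = \sqrt{2} \sqrt{H}$ ($Z{\left(H \right)} = \sqrt{2 H} = \sqrt{2} \sqrt{H}$)
$T{\left(-17 \right)} + Z{\left(-162 \right)} = 154 + \sqrt{2} \sqrt{-162} = 154 + \sqrt{2} \cdot 9 i \sqrt{2} = 154 + 18 i$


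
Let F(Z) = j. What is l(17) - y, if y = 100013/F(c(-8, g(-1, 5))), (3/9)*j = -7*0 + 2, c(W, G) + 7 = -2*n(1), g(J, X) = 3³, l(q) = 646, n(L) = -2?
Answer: -96137/6 ≈ -16023.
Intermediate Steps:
g(J, X) = 27
c(W, G) = -3 (c(W, G) = -7 - 2*(-2) = -7 + 4 = -3)
j = 6 (j = 3*(-7*0 + 2) = 3*(0 + 2) = 3*2 = 6)
F(Z) = 6
y = 100013/6 ≈ 16669.
l(17) - y = 646 - 1*100013/6 = 646 - 100013/6 = -96137/6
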